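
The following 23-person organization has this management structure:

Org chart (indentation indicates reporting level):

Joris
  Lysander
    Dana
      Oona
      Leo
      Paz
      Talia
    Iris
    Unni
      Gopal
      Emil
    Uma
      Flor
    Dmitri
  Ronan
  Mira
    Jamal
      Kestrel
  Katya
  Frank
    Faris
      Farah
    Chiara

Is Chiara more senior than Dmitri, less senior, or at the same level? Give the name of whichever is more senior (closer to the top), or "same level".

Both Chiara and Dmitri are 2 levels below Joris.

same level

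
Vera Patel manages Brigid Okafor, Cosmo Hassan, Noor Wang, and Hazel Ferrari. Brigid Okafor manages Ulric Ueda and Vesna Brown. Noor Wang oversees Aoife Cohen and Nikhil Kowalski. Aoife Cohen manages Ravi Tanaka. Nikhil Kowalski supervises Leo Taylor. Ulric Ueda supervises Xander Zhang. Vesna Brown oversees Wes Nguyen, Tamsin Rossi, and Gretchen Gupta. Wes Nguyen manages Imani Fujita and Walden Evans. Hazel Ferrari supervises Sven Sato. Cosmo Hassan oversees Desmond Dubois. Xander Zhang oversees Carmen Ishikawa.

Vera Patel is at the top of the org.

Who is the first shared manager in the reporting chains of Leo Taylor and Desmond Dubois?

Vera Patel

Leo Taylor's chain of managers is Nikhil Kowalski, Noor Wang, Vera Patel. Desmond Dubois's chain of managers is Cosmo Hassan, Vera Patel. The first manager that appears in both chains is Vera Patel.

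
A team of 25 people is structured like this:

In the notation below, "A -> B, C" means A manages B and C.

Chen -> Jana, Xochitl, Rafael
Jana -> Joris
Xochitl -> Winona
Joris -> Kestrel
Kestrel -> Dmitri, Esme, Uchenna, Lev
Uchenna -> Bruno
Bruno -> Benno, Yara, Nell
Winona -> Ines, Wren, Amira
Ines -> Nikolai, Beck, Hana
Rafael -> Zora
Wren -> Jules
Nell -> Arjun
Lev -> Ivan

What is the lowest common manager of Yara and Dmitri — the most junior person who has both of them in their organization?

Yara's chain of managers is Bruno, Uchenna, Kestrel, Joris, Jana, Chen. Dmitri's chain of managers is Kestrel, Joris, Jana, Chen. The first manager that appears in both chains is Kestrel.

Kestrel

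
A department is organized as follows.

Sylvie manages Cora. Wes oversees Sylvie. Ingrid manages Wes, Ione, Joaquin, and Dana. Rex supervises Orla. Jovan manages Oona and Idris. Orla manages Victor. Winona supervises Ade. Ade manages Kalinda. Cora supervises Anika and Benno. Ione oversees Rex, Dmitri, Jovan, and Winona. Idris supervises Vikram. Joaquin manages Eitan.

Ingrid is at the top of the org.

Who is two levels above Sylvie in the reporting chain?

Ingrid

Sylvie reports to Wes, and Wes reports to Ingrid. So Sylvie's skip-level manager is Ingrid.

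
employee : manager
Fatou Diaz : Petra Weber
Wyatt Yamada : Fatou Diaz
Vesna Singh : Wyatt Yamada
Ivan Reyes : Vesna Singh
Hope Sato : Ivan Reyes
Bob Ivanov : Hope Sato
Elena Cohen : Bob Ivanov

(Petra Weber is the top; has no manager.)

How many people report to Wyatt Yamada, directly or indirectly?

Wyatt Yamada directly manages Vesna Singh. Under Vesna Singh: Ivan Reyes, Hope Sato, Bob Ivanov, Elena Cohen (4). That's 5 in total.

5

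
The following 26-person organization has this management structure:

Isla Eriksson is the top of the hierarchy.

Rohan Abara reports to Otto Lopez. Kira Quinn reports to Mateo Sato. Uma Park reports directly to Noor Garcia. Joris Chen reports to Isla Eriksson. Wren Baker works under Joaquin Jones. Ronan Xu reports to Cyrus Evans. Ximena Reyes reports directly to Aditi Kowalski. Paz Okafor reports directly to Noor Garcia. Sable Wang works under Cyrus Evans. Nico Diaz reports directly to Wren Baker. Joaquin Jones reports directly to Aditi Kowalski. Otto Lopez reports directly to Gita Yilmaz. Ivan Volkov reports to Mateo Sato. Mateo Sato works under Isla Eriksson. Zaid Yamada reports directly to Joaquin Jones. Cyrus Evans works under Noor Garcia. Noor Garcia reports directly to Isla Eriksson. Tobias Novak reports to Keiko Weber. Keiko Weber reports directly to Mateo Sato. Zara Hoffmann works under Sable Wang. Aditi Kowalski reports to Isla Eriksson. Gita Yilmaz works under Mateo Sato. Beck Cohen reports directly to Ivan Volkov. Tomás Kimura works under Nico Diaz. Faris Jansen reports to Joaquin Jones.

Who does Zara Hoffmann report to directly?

Zara Hoffmann reports directly to Sable Wang.

Sable Wang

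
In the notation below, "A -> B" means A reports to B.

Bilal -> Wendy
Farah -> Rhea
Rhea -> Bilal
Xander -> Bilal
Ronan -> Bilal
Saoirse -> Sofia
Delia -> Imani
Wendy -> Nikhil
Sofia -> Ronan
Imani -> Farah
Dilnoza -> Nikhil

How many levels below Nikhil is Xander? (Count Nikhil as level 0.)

3

Chain from Xander up to Nikhil: Xander → Bilal → Wendy → Nikhil. That is 3 steps up, so Xander is 3 levels below Nikhil.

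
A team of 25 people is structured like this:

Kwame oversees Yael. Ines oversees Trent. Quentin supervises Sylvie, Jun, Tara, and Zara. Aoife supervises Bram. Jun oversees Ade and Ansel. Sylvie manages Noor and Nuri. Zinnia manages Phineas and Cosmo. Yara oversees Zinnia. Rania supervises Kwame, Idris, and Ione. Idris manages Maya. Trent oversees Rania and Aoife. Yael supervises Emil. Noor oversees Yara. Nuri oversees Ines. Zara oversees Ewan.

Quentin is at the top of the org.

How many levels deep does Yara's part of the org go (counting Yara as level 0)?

The longest chain under Yara runs Yara → Zinnia → Cosmo, which is 2 levels below Yara.

2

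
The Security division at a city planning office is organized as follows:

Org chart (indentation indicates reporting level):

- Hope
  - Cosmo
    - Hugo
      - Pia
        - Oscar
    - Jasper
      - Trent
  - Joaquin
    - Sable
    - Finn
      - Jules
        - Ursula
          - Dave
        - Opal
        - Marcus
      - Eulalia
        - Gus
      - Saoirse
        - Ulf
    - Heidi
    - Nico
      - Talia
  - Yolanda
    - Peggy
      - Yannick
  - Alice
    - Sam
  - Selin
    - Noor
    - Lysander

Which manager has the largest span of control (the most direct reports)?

Direct-report counts: Hope has 5; Selin has 2; Alice has 1; Yolanda has 1; Peggy has 1; Joaquin has 4; Nico has 1; Finn has 3; Saoirse has 1; Eulalia has 1; Jules has 3; Ursula has 1; Cosmo has 2; Jasper has 1; Hugo has 1; Pia has 1. The largest is 5, held by Hope.

Hope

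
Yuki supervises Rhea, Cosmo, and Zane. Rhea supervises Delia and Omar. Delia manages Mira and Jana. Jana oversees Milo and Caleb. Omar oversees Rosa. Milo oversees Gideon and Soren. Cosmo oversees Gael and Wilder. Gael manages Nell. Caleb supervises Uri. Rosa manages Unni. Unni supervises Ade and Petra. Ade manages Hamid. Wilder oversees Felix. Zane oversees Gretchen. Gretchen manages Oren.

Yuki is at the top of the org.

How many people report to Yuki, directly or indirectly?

Yuki directly manages Rhea, Cosmo, Zane. Under Rhea: Omar, Rosa, Unni, Petra, Ade, Hamid, Delia, Mira, Jana, Caleb, Uri, Milo, Soren, Gideon (14). Under Cosmo: Wilder, Felix, Gael, Nell (4). Under Zane: Gretchen, Oren (2). So Yuki's organization is 3 direct reports plus everyone under them: 15 + 5 + 3 = 23.

23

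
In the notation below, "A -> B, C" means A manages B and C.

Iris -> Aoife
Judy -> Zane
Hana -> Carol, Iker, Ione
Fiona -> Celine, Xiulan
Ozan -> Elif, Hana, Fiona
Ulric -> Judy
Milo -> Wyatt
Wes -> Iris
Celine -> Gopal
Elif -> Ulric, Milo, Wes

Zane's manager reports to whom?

Zane reports to Judy, and Judy reports to Ulric. So Zane's skip-level manager is Ulric.

Ulric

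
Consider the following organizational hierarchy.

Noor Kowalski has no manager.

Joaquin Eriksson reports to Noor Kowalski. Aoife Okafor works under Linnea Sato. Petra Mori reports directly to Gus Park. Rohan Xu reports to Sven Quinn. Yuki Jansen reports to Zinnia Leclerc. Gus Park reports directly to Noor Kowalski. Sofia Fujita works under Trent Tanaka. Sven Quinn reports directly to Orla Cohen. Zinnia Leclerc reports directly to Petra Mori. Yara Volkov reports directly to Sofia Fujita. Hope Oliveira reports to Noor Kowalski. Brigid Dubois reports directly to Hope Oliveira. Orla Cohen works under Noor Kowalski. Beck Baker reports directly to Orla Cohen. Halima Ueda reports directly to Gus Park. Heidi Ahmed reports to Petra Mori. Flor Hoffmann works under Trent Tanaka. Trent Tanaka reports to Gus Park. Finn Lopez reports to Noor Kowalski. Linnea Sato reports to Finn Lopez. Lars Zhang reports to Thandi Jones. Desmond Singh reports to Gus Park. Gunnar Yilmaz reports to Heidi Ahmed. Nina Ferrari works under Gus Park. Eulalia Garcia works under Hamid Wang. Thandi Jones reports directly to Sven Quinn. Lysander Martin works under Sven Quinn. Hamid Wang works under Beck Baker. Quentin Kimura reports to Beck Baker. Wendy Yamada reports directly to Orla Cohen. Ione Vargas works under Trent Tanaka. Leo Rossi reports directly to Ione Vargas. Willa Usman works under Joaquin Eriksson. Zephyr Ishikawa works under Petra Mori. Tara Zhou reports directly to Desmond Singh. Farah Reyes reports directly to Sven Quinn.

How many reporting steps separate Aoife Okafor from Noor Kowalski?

Chain from Aoife Okafor up to Noor Kowalski: Aoife Okafor → Linnea Sato → Finn Lopez → Noor Kowalski. That is 3 steps up, so Aoife Okafor is 3 levels below Noor Kowalski.

3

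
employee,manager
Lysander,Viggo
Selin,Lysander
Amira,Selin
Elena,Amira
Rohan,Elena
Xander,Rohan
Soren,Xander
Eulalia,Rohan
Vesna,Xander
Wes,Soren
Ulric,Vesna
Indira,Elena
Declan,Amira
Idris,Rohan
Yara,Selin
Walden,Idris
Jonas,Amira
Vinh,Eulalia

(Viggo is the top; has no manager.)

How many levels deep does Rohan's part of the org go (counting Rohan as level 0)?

The longest chain under Rohan runs Rohan → Xander → Vesna → Ulric, which is 3 levels below Rohan.

3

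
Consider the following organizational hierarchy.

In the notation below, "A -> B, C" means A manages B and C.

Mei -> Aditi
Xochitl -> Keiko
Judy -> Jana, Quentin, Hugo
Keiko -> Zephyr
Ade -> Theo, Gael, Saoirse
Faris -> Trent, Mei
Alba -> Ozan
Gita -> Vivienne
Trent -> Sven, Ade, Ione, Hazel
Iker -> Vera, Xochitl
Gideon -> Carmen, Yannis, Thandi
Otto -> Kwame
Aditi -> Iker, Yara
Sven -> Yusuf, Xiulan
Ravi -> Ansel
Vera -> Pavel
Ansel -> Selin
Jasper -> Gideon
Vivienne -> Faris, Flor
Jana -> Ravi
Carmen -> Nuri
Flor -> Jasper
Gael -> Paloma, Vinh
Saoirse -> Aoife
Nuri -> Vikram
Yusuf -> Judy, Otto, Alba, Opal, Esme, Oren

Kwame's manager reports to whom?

Yusuf

Kwame reports to Otto, and Otto reports to Yusuf. So Kwame's skip-level manager is Yusuf.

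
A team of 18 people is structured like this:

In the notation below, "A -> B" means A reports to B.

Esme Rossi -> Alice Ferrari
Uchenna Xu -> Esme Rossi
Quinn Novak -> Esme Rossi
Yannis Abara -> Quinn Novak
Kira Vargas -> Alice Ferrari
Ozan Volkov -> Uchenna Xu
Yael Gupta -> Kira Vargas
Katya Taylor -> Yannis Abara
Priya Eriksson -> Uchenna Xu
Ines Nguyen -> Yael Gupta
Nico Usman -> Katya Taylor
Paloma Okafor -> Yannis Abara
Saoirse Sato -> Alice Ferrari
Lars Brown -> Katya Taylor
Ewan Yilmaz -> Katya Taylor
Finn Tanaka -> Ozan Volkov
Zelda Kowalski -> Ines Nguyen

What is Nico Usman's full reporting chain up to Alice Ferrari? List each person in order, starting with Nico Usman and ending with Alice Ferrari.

Nico Usman reports to Katya Taylor. Katya Taylor reports to Yannis Abara. Yannis Abara reports to Quinn Novak. Quinn Novak reports to Esme Rossi. Esme Rossi reports to Alice Ferrari. Alice Ferrari is at the top.

Nico Usman -> Katya Taylor -> Yannis Abara -> Quinn Novak -> Esme Rossi -> Alice Ferrari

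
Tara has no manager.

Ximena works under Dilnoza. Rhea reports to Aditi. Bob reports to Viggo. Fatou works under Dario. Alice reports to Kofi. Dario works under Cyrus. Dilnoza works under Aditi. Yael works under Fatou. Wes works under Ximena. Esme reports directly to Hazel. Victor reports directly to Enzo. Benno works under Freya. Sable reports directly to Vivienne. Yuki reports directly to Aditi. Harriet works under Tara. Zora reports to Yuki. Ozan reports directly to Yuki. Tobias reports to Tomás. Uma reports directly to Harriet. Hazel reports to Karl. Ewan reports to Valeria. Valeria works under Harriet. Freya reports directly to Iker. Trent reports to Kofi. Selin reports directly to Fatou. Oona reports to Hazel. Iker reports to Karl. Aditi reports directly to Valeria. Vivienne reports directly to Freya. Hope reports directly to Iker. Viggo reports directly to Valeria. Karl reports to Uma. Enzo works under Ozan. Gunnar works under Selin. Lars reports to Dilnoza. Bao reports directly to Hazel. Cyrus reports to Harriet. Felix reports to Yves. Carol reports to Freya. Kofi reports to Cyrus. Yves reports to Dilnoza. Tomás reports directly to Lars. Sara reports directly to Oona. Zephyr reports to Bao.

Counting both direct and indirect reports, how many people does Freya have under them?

Freya directly manages Vivienne, Benno, Carol. Under Vivienne: Sable (1). Benno has no reports. Carol has no reports. So Freya's organization is 3 direct reports plus everyone under them: 2 + 1 + 1 = 4.

4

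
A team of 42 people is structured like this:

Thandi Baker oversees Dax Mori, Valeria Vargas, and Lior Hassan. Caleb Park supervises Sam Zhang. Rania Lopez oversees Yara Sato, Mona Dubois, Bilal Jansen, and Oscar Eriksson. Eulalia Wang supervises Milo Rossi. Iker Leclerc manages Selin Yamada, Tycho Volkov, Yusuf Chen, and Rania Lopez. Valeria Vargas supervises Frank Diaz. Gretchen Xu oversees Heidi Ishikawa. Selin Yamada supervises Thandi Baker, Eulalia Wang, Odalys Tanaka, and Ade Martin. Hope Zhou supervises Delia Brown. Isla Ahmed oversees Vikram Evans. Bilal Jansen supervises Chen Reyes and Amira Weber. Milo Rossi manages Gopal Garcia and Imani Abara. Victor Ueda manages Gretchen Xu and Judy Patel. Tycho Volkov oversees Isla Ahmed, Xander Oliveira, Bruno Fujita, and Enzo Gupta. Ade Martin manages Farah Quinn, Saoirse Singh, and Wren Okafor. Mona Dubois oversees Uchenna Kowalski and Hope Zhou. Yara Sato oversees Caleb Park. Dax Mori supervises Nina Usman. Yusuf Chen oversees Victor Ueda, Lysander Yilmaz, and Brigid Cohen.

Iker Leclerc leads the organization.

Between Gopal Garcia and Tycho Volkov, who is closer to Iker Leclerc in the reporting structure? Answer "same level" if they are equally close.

Gopal Garcia is 4 levels below Iker Leclerc; Tycho Volkov is 1. Tycho Volkov is higher.

Tycho Volkov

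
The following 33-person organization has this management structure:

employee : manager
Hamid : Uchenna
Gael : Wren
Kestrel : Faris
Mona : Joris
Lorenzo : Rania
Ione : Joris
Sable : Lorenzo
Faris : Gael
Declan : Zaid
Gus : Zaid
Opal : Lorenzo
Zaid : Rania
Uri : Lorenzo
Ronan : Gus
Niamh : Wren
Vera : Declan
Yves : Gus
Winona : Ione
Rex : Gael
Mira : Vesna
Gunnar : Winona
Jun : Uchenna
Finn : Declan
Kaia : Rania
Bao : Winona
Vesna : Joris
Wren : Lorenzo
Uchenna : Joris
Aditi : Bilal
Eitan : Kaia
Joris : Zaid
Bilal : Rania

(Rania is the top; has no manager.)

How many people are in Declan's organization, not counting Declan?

Declan directly manages Vera, Finn. Vera has no reports. Finn has no reports. So Declan's organization is 2 direct reports plus everyone under them: 1 + 1 = 2.

2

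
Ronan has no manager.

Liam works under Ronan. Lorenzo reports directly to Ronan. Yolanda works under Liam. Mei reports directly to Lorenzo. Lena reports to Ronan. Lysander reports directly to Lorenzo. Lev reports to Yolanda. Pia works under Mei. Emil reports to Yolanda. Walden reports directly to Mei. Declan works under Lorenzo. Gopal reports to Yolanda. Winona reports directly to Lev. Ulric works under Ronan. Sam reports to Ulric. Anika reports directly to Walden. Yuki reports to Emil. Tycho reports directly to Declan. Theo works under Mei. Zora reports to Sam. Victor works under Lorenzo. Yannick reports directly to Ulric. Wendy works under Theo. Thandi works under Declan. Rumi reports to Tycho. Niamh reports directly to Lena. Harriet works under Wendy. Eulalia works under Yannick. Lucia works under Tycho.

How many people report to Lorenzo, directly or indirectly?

14

Lorenzo directly manages Mei, Lysander, Declan, Victor. Under Mei: Theo, Wendy, Harriet, Walden, Anika, Pia (6). Lysander has no reports. Under Declan: Thandi, Tycho, Lucia, Rumi (4). Victor has no reports. So Lorenzo's organization is 4 direct reports plus everyone under them: 7 + 1 + 5 + 1 = 14.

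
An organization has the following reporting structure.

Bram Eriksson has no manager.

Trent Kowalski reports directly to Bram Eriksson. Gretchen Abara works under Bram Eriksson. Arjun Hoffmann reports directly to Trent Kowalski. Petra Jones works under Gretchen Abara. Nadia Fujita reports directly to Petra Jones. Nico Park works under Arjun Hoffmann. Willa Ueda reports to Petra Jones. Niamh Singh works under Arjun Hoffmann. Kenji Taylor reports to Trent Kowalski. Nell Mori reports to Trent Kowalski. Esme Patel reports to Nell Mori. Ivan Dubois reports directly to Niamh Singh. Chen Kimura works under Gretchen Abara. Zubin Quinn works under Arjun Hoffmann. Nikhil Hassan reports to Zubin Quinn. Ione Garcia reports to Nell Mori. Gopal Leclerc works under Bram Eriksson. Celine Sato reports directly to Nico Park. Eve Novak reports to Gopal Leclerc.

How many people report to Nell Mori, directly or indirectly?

2

Nell Mori directly manages Esme Patel, Ione Garcia. Esme Patel has no reports. Ione Garcia has no reports. So Nell Mori's organization is 2 direct reports plus everyone under them: 1 + 1 = 2.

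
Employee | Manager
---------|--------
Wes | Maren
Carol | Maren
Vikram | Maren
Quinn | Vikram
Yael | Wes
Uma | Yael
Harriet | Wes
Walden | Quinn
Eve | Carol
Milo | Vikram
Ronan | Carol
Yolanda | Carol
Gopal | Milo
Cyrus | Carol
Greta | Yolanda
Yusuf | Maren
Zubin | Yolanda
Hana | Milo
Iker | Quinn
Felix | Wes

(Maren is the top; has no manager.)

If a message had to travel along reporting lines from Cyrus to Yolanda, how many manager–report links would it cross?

2

Cyrus is 1 level below Carol, and Yolanda is 1 level below Carol (their lowest common manager). The shortest path runs up from Cyrus to Carol and back down to Yolanda: 1 + 1 = 2 links.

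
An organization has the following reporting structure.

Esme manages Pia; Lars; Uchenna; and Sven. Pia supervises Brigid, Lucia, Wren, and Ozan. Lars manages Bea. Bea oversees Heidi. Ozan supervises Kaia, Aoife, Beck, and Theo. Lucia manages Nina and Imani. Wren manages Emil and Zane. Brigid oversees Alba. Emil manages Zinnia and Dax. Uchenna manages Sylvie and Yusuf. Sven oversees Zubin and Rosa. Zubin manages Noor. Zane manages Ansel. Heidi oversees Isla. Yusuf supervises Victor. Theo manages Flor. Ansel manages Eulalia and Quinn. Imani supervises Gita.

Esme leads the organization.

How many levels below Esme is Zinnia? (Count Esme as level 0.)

Chain from Zinnia up to Esme: Zinnia → Emil → Wren → Pia → Esme. That is 4 steps up, so Zinnia is 4 levels below Esme.

4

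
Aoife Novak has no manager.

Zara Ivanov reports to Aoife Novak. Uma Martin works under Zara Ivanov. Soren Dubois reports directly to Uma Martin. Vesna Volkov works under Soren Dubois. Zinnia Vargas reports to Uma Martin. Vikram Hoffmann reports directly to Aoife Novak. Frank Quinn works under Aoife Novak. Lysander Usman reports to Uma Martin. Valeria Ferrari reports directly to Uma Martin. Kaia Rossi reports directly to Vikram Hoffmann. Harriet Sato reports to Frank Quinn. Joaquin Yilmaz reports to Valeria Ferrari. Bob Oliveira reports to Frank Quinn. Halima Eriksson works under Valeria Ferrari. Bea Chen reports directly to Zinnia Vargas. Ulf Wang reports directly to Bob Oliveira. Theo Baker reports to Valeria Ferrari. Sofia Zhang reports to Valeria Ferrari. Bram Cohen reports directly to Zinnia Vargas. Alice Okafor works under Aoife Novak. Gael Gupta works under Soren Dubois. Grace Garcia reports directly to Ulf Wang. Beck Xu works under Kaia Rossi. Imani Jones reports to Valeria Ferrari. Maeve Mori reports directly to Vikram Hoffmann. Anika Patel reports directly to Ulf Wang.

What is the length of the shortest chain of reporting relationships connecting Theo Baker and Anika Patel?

8

Theo Baker is 4 levels below Aoife Novak, and Anika Patel is 4 levels below Aoife Novak (their lowest common manager). The shortest path runs up from Theo Baker to Aoife Novak and back down to Anika Patel: 4 + 4 = 8 links.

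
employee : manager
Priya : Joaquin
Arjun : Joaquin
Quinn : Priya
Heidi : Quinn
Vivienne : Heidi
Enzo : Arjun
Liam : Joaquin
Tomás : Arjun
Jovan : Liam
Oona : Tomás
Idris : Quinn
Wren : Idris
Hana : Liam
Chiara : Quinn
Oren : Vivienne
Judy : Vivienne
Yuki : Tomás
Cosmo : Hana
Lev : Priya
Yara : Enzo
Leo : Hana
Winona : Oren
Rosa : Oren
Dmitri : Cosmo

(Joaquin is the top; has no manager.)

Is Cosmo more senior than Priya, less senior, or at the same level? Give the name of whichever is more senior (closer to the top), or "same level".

Priya

Cosmo is 3 levels below Joaquin; Priya is 1. Priya is higher.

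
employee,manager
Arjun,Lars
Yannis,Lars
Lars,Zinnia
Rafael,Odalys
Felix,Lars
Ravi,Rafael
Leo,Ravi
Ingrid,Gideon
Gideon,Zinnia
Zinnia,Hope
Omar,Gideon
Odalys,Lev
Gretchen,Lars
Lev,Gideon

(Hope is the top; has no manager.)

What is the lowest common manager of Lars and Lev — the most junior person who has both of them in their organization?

Zinnia

Lars's chain of managers is Zinnia, Hope. Lev's chain of managers is Gideon, Zinnia, Hope. The first manager that appears in both chains is Zinnia.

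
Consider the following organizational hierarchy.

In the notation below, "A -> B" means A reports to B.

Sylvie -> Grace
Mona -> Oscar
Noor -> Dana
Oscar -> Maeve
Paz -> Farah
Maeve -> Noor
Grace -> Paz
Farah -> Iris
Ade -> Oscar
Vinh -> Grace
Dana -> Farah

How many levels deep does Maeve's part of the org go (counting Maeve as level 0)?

2

The longest chain under Maeve runs Maeve → Oscar → Mona, which is 2 levels below Maeve.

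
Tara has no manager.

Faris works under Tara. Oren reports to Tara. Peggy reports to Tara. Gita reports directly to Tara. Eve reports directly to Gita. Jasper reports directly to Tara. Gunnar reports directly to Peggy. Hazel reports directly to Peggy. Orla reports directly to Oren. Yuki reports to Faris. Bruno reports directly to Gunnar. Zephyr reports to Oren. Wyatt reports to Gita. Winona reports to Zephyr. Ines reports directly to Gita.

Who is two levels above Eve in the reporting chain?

Eve reports to Gita, and Gita reports to Tara. So Eve's skip-level manager is Tara.

Tara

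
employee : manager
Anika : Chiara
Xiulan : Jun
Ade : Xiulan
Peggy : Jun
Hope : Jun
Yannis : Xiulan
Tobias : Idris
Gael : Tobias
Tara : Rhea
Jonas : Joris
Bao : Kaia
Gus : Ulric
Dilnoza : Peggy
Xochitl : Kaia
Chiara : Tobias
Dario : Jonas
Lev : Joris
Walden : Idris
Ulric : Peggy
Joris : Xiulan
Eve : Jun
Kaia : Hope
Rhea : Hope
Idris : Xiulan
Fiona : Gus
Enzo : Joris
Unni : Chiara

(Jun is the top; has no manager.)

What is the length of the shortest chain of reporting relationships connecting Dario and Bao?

Dario is 4 levels below Jun, and Bao is 3 levels below Jun (their lowest common manager). The shortest path runs up from Dario to Jun and back down to Bao: 4 + 3 = 7 links.

7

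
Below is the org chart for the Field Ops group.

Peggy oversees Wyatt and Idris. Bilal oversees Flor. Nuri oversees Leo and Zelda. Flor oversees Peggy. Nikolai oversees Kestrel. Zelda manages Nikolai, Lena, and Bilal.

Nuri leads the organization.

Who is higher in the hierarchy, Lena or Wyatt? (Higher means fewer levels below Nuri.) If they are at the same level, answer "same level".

Lena

Lena is 2 levels below Nuri; Wyatt is 5. Lena is higher.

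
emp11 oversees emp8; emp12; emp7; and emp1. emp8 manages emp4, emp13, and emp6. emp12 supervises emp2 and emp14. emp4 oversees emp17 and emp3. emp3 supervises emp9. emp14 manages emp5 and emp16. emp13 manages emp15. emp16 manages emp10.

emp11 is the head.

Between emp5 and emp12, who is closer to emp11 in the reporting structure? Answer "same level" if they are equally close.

emp12

emp5 is 3 levels below emp11; emp12 is 1. emp12 is higher.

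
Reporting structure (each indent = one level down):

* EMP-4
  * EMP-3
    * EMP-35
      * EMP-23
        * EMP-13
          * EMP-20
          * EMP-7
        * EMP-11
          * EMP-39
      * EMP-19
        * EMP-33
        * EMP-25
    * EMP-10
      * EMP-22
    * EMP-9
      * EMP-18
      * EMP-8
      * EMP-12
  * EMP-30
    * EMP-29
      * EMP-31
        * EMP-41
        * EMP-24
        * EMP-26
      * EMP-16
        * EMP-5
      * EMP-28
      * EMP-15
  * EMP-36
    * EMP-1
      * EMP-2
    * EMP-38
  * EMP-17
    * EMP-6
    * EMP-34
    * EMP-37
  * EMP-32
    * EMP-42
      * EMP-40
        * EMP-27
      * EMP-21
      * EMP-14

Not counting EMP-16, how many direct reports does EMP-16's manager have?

EMP-16 reports to EMP-29. EMP-29's other direct reports are EMP-31, EMP-28, EMP-15 — 3 peers.

3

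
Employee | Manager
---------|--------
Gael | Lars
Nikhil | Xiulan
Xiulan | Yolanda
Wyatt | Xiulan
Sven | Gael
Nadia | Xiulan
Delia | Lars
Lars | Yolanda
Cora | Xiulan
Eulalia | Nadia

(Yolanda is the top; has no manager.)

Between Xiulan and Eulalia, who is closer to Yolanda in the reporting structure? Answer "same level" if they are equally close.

Xiulan is 1 level below Yolanda; Eulalia is 3. Xiulan is higher.

Xiulan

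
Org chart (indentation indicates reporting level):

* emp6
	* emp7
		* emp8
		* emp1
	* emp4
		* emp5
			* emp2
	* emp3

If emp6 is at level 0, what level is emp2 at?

Chain from emp2 up to emp6: emp2 → emp5 → emp4 → emp6. That is 3 steps up, so emp2 is 3 levels below emp6.

3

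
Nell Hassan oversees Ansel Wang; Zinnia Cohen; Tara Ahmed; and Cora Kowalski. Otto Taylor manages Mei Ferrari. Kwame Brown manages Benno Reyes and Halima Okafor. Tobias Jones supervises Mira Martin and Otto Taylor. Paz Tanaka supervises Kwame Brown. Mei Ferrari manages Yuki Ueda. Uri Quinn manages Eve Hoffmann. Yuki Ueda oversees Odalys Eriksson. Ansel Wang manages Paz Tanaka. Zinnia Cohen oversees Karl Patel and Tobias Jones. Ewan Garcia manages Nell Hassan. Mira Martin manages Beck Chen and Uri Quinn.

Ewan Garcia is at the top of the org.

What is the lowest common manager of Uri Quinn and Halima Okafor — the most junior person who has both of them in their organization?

Nell Hassan

Uri Quinn's chain of managers is Mira Martin, Tobias Jones, Zinnia Cohen, Nell Hassan, Ewan Garcia. Halima Okafor's chain of managers is Kwame Brown, Paz Tanaka, Ansel Wang, Nell Hassan, Ewan Garcia. The first manager that appears in both chains is Nell Hassan.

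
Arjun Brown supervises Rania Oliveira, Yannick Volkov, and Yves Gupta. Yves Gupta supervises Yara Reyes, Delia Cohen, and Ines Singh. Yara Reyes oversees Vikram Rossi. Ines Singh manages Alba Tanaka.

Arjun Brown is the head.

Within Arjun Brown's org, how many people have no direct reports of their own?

The people in Arjun Brown's organization with no one reporting to them are Alba Tanaka, Delia Cohen, Vikram Rossi, Rania Oliveira, Yannick Volkov. That is 5.

5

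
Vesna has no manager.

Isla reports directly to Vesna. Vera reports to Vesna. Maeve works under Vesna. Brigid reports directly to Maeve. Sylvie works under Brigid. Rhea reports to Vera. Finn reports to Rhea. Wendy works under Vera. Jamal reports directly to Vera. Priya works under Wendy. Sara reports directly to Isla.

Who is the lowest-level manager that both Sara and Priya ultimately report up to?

Vesna

Sara's chain of managers is Isla, Vesna. Priya's chain of managers is Wendy, Vera, Vesna. The first manager that appears in both chains is Vesna.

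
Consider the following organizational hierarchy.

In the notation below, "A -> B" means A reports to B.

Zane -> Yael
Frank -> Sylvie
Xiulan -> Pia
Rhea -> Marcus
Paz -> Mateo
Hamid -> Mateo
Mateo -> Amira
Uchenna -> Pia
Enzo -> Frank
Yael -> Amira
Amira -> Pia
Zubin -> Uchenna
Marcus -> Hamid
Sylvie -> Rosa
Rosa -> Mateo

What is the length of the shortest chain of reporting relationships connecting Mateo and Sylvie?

2

Sylvie is in Mateo's organization: the chain from Sylvie up to Mateo is Sylvie → Rosa → Mateo, which is 2 links.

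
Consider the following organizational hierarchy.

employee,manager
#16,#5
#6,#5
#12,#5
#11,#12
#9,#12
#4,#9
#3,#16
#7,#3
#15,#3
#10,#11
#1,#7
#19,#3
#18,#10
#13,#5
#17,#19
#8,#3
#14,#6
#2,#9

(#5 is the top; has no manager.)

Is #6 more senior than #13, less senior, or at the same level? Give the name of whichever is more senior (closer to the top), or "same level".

Both #6 and #13 are 1 level below #5.

same level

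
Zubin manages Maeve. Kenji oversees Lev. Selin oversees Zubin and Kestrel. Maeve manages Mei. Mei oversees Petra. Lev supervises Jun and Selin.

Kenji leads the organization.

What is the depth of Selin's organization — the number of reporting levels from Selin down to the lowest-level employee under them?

4

The longest chain under Selin runs Selin → Zubin → Maeve → Mei → Petra, which is 4 levels below Selin.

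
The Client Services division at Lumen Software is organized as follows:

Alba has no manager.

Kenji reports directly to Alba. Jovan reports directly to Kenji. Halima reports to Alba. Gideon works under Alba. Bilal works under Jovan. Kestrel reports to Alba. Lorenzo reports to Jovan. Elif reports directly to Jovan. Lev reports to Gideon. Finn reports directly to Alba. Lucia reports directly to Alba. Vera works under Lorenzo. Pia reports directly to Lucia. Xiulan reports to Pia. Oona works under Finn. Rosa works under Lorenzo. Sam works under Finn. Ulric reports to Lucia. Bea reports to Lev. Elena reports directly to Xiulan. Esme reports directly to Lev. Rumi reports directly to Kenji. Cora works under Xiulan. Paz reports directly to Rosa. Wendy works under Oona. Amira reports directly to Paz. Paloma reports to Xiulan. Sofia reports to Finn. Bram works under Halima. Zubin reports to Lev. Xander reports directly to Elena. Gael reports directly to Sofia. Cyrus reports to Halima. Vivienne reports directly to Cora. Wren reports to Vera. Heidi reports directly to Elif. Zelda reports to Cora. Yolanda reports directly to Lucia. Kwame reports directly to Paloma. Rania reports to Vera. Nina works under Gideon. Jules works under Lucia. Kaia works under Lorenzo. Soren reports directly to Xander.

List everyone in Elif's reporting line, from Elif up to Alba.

Elif -> Jovan -> Kenji -> Alba

Elif reports to Jovan. Jovan reports to Kenji. Kenji reports to Alba. Alba is at the top.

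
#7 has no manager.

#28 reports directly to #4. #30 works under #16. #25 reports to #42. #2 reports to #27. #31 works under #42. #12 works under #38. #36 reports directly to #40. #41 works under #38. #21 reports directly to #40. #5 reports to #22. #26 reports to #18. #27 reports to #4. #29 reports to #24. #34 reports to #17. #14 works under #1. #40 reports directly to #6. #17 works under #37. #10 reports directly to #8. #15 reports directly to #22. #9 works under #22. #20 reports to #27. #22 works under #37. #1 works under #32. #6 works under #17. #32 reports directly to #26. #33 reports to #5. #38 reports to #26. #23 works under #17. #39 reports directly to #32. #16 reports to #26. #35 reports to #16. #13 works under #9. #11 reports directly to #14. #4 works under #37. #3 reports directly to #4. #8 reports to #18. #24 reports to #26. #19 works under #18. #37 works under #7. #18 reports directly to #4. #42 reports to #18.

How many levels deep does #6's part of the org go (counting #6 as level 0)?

The longest chain under #6 runs #6 → #40 → #21, which is 2 levels below #6.

2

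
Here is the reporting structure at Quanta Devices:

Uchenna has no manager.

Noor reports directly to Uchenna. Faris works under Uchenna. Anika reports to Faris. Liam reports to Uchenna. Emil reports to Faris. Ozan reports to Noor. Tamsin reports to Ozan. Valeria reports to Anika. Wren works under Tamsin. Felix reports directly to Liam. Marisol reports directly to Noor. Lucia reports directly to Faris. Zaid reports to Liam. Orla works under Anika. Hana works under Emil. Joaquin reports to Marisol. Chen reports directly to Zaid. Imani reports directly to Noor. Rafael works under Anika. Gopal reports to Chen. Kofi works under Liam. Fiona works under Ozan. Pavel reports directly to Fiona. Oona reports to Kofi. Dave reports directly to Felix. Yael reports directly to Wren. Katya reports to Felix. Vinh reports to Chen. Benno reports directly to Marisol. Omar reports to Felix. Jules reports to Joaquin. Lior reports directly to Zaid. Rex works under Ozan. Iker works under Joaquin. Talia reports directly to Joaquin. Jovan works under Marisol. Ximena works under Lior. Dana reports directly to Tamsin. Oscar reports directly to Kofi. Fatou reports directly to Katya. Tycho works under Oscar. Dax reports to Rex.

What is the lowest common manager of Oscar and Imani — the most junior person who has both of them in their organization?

Uchenna

Oscar's chain of managers is Kofi, Liam, Uchenna. Imani's chain of managers is Noor, Uchenna. The first manager that appears in both chains is Uchenna.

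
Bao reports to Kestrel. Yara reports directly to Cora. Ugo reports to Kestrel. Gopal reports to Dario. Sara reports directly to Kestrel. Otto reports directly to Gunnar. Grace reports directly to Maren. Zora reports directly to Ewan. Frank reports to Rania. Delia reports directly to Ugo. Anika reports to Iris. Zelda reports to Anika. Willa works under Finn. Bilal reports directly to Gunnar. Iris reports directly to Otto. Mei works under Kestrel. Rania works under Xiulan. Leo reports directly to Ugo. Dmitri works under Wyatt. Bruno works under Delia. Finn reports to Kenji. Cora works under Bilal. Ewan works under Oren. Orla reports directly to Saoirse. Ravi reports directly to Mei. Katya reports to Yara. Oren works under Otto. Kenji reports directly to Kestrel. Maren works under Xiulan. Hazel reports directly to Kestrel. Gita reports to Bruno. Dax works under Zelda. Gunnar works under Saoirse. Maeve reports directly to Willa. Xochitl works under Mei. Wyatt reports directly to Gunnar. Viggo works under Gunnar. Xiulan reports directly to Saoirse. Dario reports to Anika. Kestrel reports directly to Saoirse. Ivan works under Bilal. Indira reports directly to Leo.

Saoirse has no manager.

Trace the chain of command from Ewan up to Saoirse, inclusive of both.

Ewan reports to Oren. Oren reports to Otto. Otto reports to Gunnar. Gunnar reports to Saoirse. Saoirse is at the top.

Ewan -> Oren -> Otto -> Gunnar -> Saoirse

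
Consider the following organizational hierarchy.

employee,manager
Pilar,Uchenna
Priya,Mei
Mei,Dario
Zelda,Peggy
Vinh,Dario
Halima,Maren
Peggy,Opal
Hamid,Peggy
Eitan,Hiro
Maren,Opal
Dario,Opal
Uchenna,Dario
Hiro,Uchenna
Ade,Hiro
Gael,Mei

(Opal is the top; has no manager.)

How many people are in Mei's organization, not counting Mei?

Mei directly manages Gael, Priya. Gael has no reports. Priya has no reports. So Mei's organization is 2 direct reports plus everyone under them: 1 + 1 = 2.

2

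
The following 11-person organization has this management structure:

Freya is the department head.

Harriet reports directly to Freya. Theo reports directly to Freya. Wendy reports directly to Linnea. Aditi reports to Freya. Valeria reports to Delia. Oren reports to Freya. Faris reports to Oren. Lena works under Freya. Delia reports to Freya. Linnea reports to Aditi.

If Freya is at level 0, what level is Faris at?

Chain from Faris up to Freya: Faris → Oren → Freya. That is 2 steps up, so Faris is 2 levels below Freya.

2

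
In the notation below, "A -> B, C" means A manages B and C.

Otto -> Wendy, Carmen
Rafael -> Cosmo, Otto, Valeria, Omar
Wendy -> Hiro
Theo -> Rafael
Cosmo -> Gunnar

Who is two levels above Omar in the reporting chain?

Theo

Omar reports to Rafael, and Rafael reports to Theo. So Omar's skip-level manager is Theo.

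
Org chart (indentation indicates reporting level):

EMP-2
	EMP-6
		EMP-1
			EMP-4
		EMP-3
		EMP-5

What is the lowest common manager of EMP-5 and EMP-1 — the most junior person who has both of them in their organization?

EMP-5's chain of managers is EMP-6, EMP-2. EMP-1's chain of managers is EMP-6, EMP-2. The first manager that appears in both chains is EMP-6.

EMP-6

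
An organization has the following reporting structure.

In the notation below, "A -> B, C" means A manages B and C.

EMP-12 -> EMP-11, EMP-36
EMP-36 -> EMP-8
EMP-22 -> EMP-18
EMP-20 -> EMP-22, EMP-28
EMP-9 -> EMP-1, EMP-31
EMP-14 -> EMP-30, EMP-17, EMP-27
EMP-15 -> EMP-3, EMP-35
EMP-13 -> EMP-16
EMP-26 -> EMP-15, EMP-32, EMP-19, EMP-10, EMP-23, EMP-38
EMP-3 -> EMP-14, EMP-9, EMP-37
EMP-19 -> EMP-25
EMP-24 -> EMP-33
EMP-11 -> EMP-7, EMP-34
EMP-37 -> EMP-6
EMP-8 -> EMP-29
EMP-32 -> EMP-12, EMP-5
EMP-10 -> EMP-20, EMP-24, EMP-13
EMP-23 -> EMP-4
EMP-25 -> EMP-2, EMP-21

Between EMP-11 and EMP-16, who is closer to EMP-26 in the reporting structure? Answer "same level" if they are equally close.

Both EMP-11 and EMP-16 are 3 levels below EMP-26.

same level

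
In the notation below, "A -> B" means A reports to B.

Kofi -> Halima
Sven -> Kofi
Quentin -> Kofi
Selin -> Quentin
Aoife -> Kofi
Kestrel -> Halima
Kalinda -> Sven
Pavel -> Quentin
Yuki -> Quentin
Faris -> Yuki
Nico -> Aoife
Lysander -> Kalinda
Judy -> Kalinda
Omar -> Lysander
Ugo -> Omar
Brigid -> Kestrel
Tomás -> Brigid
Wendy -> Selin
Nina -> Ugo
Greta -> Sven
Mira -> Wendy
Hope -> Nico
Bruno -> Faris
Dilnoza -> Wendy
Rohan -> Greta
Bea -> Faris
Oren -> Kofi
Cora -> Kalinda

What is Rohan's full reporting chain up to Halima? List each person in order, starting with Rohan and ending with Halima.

Rohan reports to Greta. Greta reports to Sven. Sven reports to Kofi. Kofi reports to Halima. Halima is at the top.

Rohan -> Greta -> Sven -> Kofi -> Halima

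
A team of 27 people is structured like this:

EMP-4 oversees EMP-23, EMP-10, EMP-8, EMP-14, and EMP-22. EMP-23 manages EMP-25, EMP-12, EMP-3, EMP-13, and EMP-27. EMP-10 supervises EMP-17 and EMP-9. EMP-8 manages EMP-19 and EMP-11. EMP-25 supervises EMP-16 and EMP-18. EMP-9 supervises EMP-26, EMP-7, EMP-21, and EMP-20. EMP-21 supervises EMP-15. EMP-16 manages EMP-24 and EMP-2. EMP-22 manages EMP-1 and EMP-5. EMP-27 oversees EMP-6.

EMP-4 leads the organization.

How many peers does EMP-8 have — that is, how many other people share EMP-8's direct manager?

EMP-8 reports to EMP-4. EMP-4's other direct reports are EMP-23, EMP-10, EMP-14, EMP-22 — 4 peers.

4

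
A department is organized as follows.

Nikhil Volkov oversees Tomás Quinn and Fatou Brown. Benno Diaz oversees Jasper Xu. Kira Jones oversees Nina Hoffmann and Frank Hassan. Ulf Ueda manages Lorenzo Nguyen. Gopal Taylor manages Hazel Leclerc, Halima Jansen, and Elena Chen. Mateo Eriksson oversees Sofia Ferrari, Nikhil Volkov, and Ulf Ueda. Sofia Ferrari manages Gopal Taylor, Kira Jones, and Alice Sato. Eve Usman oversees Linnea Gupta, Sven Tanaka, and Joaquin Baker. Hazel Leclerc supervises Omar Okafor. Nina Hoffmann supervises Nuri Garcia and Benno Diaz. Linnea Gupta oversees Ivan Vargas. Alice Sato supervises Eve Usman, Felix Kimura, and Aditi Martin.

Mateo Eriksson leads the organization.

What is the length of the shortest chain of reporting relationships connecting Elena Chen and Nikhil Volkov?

4

Elena Chen is 3 levels below Mateo Eriksson, and Nikhil Volkov is 1 level below Mateo Eriksson (their lowest common manager). The shortest path runs up from Elena Chen to Mateo Eriksson and back down to Nikhil Volkov: 3 + 1 = 4 links.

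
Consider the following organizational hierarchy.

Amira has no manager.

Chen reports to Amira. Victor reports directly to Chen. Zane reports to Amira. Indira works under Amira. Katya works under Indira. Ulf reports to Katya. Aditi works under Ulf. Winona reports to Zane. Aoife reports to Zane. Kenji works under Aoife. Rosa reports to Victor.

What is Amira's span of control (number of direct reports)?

Amira directly manages Chen, Zane, Indira. That is 3 direct reports.

3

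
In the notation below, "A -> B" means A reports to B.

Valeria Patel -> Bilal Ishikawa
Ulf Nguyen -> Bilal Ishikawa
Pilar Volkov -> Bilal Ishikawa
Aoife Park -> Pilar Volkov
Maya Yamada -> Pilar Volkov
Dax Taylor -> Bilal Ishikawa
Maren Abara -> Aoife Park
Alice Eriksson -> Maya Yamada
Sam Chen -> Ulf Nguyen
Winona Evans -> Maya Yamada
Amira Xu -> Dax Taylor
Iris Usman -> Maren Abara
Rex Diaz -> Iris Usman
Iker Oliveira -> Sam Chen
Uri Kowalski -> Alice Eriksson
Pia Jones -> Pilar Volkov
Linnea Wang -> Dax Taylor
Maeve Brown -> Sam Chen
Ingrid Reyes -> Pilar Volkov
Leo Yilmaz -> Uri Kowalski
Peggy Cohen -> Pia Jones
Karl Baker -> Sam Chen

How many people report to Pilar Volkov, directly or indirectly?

12

Pilar Volkov directly manages Aoife Park, Maya Yamada, Pia Jones, Ingrid Reyes. Under Aoife Park: Maren Abara, Iris Usman, Rex Diaz (3). Under Maya Yamada: Winona Evans, Alice Eriksson, Uri Kowalski, Leo Yilmaz (4). Under Pia Jones: Peggy Cohen (1). Ingrid Reyes has no reports. So Pilar Volkov's organization is 4 direct reports plus everyone under them: 4 + 5 + 2 + 1 = 12.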